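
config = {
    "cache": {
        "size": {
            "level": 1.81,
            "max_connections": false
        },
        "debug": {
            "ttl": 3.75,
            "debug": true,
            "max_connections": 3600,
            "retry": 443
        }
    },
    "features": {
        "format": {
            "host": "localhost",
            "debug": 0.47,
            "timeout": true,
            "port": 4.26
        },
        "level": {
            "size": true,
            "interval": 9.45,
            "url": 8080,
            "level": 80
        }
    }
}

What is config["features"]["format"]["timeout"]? True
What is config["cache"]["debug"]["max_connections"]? 3600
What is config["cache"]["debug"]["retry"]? 443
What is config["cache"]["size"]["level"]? 1.81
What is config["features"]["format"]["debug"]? 0.47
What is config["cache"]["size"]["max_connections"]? False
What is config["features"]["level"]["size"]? True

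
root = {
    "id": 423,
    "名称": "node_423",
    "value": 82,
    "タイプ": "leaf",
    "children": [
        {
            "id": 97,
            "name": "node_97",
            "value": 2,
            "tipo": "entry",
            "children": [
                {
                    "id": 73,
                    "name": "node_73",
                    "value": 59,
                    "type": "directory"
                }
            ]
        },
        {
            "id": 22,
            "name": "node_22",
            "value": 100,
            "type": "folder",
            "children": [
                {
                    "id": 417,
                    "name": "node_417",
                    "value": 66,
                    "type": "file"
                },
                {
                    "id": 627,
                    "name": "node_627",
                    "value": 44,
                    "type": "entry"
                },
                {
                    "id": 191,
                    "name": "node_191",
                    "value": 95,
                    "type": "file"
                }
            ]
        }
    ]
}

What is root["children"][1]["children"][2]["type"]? "file"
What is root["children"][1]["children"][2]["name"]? "node_191"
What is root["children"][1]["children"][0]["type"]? "file"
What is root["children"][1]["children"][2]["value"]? 95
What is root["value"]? 82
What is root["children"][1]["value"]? 100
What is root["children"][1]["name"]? "node_22"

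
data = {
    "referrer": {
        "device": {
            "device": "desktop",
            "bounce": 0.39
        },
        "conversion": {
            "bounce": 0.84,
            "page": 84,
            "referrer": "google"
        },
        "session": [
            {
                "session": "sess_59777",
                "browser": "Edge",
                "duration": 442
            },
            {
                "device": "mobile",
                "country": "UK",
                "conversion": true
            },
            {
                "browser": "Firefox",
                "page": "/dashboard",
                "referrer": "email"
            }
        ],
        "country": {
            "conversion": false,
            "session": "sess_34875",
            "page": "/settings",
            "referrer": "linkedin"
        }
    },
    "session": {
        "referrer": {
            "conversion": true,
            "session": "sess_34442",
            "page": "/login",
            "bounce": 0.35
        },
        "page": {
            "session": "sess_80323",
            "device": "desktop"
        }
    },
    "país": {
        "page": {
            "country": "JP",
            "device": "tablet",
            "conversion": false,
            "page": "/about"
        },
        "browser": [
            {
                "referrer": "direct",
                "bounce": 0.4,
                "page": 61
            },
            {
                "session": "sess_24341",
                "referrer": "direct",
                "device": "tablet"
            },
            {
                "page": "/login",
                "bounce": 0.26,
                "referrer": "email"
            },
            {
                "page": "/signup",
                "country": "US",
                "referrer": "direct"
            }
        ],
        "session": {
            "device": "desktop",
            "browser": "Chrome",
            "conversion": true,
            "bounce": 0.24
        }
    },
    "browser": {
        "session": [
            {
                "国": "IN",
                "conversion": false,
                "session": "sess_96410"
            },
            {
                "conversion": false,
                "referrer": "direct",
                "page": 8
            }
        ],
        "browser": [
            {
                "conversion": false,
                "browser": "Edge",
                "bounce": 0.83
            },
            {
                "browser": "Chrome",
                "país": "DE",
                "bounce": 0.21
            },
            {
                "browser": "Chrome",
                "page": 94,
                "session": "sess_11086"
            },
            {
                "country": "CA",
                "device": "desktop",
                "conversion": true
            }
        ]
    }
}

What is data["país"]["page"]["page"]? "/about"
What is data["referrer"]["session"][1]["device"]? "mobile"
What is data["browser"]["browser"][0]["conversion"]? False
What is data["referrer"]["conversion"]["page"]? 84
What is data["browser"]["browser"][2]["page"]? 94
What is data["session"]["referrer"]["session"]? "sess_34442"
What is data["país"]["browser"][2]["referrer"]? "email"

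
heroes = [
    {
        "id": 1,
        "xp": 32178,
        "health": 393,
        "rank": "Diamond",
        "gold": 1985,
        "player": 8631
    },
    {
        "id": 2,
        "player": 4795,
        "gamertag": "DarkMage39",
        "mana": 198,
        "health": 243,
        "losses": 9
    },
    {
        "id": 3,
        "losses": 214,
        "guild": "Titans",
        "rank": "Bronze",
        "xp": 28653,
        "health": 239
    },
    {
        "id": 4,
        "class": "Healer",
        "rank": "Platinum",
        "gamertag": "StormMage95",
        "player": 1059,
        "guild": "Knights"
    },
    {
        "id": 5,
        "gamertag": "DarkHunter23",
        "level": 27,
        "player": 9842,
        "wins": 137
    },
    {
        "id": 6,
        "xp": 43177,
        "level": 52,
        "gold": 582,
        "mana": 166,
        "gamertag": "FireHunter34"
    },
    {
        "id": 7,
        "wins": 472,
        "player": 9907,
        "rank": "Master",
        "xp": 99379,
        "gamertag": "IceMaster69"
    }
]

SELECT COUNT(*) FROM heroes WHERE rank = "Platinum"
1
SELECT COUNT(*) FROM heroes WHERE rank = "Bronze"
1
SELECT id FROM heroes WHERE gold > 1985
[]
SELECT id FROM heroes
[1, 2, 3, 4, 5, 6, 7]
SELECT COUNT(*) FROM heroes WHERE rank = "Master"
1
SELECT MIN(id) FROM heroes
1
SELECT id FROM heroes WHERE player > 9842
[7]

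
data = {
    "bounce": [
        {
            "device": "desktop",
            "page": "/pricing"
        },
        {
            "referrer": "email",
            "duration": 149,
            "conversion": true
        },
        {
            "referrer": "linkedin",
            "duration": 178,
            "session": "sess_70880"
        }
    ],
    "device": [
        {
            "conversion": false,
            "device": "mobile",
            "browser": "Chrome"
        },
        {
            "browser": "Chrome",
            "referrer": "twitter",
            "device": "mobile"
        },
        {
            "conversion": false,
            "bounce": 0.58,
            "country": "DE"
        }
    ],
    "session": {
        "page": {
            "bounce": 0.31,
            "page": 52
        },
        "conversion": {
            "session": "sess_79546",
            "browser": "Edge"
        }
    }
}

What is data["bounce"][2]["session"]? "sess_70880"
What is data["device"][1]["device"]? "mobile"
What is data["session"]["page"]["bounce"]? 0.31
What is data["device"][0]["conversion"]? False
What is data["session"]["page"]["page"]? 52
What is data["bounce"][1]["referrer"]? "email"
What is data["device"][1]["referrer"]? "twitter"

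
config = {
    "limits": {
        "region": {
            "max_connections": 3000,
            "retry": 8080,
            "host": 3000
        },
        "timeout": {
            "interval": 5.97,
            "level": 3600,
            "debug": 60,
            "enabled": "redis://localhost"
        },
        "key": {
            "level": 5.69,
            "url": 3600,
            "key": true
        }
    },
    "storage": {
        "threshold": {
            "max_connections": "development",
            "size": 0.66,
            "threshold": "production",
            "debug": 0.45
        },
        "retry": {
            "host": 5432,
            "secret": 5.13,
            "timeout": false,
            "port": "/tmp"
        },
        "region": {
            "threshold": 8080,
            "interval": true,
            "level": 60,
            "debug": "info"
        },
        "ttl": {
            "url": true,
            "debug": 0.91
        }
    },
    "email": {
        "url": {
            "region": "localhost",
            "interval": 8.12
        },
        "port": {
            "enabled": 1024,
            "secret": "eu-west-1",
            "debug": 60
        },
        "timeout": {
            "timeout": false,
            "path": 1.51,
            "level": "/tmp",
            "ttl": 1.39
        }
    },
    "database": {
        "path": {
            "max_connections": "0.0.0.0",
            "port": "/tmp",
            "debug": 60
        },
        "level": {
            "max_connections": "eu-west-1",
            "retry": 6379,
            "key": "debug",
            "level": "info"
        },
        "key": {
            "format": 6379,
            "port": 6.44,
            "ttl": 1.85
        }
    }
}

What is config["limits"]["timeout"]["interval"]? 5.97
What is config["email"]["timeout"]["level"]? "/tmp"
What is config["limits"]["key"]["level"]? 5.69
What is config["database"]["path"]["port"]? "/tmp"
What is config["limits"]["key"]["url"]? 3600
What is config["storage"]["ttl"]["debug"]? 0.91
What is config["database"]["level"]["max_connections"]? "eu-west-1"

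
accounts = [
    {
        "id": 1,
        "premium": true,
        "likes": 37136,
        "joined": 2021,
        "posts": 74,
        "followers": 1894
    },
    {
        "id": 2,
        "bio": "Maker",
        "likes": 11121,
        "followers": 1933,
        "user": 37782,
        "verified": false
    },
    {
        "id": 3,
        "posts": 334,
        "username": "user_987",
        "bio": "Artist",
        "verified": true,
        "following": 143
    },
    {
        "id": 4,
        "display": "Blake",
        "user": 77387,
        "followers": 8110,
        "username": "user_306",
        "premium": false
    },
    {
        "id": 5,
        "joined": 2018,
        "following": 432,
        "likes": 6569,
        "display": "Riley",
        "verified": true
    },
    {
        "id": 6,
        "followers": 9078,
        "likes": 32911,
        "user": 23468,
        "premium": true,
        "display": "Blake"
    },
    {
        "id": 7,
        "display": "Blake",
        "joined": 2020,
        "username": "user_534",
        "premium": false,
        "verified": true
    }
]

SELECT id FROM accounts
[1, 2, 3, 4, 5, 6, 7]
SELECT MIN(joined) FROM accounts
2018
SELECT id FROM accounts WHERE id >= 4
[4, 5, 6, 7]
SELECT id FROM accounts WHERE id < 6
[1, 2, 3, 4, 5]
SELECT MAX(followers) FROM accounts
9078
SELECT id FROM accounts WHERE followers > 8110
[6]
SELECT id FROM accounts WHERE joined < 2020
[5]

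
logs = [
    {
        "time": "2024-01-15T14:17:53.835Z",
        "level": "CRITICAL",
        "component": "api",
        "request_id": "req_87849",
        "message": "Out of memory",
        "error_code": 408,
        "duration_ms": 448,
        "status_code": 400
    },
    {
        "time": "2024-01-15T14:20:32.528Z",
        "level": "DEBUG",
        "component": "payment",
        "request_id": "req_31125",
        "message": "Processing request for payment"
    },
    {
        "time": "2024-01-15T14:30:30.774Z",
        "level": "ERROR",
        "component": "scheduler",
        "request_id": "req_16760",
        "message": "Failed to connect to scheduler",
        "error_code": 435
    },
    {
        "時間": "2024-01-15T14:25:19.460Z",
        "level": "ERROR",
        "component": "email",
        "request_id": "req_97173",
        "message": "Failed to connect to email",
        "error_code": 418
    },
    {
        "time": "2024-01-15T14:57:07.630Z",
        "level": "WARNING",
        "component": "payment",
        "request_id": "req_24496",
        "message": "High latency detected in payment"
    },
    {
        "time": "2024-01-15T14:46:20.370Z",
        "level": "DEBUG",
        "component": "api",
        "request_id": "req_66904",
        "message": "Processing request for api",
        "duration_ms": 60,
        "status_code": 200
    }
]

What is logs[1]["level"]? "DEBUG"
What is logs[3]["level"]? "ERROR"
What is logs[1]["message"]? "Processing request for payment"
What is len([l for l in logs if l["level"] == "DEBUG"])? 2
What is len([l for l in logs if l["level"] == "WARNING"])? 1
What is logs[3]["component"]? "email"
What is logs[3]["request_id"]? "req_97173"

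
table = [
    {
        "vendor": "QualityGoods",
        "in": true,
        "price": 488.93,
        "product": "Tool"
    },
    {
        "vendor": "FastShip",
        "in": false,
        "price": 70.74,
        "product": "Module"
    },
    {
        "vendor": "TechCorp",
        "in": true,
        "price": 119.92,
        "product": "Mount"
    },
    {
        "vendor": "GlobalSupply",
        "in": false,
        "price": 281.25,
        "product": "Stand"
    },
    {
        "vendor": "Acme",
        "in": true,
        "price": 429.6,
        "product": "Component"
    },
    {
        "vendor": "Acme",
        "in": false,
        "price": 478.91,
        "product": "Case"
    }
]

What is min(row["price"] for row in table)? 70.74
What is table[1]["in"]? False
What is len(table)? 6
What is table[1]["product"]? "Module"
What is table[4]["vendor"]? "Acme"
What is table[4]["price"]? 429.6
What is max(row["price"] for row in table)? 488.93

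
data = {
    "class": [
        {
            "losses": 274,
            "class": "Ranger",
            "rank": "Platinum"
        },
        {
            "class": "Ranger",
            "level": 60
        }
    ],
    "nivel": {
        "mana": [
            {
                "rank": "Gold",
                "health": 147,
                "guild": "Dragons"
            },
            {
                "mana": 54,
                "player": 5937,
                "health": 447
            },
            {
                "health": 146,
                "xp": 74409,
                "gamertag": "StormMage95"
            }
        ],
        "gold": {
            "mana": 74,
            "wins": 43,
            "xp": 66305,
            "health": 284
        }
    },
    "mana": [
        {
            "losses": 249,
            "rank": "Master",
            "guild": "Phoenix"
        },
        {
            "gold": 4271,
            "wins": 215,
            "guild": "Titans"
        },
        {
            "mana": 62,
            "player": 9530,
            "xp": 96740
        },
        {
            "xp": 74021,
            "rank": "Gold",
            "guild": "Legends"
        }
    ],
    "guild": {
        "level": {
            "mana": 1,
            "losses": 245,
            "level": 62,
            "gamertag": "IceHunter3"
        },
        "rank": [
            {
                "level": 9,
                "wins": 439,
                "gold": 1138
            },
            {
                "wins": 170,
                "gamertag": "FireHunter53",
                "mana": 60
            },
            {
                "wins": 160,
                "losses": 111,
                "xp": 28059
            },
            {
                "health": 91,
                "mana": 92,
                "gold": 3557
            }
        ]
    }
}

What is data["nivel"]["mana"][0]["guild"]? "Dragons"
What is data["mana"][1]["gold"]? 4271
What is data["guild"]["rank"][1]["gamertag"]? "FireHunter53"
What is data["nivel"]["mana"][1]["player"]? 5937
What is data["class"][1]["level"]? 60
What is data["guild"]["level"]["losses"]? 245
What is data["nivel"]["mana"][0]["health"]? 147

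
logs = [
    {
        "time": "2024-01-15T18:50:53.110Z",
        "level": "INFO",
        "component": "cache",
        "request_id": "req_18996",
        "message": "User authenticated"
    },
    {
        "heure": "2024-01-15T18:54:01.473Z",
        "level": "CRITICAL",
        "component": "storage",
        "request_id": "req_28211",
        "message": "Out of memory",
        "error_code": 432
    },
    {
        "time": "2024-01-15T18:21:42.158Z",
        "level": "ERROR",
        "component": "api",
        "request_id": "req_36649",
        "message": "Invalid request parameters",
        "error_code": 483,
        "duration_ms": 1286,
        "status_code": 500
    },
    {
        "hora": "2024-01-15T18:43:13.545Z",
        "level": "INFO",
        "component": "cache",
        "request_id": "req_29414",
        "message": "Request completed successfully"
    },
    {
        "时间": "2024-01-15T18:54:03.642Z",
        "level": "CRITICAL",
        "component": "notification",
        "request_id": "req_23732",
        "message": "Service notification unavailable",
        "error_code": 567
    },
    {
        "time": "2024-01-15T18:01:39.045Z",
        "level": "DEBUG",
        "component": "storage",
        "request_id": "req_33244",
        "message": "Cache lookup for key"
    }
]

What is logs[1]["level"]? "CRITICAL"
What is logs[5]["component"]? "storage"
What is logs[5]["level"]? "DEBUG"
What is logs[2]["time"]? "2024-01-15T18:21:42.158Z"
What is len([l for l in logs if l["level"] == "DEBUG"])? 1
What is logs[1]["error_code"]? 432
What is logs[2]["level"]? "ERROR"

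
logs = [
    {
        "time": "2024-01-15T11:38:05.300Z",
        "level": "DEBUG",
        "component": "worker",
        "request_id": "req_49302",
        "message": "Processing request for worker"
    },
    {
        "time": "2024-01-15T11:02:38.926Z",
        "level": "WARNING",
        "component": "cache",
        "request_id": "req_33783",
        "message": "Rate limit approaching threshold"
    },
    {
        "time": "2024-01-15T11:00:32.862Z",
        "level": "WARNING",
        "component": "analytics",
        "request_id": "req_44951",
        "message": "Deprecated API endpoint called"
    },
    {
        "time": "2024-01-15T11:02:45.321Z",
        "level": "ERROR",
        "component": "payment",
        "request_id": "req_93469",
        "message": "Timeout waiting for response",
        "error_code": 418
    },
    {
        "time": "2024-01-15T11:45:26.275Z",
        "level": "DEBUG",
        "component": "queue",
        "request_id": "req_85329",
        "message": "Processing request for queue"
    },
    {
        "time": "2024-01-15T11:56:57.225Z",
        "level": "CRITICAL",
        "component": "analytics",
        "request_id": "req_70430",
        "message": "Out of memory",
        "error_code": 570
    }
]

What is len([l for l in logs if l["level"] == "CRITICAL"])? 1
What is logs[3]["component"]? "payment"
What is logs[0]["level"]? "DEBUG"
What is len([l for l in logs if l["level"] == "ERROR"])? 1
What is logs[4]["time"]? "2024-01-15T11:45:26.275Z"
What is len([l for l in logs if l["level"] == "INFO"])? 0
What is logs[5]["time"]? "2024-01-15T11:56:57.225Z"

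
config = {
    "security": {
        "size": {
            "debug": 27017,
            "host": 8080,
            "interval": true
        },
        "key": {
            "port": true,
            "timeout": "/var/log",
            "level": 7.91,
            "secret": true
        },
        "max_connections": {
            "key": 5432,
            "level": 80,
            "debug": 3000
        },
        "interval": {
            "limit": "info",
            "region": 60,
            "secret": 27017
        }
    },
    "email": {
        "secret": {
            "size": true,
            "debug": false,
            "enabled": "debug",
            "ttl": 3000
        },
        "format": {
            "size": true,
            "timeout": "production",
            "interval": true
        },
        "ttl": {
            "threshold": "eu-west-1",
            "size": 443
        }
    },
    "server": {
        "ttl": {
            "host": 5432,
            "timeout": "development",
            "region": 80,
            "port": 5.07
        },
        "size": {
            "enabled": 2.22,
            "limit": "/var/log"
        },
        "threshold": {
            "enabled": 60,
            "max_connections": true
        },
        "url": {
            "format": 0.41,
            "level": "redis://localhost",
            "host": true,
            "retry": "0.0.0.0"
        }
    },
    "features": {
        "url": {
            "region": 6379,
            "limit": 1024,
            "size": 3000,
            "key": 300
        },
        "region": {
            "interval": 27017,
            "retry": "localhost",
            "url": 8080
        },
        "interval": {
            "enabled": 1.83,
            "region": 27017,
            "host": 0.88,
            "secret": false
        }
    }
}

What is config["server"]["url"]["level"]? "redis://localhost"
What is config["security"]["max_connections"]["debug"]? 3000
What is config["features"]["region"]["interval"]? 27017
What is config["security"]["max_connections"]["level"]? 80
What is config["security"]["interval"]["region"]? 60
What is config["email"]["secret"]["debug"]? False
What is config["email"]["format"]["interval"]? True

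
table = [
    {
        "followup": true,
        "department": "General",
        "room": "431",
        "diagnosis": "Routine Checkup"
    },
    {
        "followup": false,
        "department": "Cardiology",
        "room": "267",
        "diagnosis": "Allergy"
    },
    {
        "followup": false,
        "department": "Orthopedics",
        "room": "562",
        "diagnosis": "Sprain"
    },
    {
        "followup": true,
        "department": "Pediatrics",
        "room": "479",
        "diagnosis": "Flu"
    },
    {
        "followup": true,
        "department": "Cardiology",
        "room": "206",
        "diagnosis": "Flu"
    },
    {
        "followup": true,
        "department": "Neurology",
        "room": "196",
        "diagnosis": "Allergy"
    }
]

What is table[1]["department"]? "Cardiology"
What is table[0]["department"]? "General"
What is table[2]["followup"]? False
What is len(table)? 6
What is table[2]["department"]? "Orthopedics"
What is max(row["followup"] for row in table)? True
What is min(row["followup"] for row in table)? False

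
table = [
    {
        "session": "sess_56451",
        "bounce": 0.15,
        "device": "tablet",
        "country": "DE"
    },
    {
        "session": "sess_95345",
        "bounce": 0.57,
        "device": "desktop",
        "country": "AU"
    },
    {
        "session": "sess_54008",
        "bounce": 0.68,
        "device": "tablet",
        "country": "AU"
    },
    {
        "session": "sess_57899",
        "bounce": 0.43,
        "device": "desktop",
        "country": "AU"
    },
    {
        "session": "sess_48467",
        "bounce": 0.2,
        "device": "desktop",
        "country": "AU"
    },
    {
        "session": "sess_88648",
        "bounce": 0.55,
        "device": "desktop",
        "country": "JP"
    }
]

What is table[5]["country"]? "JP"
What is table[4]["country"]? "AU"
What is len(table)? 6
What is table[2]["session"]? "sess_54008"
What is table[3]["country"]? "AU"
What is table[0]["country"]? "DE"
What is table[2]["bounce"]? 0.68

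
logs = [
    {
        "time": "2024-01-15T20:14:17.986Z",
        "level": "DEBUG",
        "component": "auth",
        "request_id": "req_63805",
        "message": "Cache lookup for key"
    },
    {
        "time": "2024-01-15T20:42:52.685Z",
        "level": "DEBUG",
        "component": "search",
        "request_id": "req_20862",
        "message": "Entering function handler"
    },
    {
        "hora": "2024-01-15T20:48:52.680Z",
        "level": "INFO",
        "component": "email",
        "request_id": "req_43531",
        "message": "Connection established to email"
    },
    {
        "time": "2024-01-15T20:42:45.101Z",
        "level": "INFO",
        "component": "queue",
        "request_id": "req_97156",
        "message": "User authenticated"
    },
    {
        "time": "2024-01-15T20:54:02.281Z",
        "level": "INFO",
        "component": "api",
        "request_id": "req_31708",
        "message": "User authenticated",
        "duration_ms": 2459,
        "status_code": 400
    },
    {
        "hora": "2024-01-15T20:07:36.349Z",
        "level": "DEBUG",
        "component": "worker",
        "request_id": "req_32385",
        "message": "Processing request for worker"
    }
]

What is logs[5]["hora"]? "2024-01-15T20:07:36.349Z"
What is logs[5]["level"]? "DEBUG"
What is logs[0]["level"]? "DEBUG"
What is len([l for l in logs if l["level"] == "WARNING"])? 0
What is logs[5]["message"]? "Processing request for worker"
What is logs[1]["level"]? "DEBUG"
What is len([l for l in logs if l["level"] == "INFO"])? 3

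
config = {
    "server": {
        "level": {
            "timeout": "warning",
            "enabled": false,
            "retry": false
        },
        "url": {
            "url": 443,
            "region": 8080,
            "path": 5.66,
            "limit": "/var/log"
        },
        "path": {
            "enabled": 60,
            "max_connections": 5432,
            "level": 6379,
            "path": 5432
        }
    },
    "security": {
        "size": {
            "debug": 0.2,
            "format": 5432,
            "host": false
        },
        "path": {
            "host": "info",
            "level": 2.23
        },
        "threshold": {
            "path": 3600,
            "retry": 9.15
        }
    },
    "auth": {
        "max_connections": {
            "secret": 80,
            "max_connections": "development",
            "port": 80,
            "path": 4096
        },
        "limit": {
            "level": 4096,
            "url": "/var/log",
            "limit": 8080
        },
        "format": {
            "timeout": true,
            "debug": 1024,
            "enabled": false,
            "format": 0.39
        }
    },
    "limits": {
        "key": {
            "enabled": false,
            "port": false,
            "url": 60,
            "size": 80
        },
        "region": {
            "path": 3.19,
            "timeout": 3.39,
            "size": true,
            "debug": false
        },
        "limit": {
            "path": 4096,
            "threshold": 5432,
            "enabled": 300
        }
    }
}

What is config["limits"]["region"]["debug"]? False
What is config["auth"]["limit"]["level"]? 4096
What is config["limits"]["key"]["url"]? 60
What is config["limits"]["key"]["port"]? False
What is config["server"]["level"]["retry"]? False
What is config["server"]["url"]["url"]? 443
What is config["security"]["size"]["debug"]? 0.2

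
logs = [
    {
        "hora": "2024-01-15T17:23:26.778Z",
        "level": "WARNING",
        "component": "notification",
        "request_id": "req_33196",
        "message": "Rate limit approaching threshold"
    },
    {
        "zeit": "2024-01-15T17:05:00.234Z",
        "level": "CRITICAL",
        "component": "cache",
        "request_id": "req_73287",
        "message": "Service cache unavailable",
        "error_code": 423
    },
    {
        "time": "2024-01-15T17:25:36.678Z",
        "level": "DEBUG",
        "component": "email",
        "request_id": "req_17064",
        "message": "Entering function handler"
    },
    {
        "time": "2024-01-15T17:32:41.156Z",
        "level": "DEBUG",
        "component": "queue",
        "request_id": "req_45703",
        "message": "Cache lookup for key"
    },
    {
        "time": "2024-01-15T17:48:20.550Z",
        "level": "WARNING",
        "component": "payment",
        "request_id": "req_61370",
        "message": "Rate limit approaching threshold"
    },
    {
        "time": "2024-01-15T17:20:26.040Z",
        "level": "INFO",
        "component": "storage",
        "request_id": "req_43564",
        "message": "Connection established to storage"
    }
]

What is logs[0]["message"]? "Rate limit approaching threshold"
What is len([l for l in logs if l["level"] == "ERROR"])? 0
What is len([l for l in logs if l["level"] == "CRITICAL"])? 1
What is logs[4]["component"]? "payment"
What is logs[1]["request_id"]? "req_73287"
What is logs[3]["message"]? "Cache lookup for key"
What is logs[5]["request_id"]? "req_43564"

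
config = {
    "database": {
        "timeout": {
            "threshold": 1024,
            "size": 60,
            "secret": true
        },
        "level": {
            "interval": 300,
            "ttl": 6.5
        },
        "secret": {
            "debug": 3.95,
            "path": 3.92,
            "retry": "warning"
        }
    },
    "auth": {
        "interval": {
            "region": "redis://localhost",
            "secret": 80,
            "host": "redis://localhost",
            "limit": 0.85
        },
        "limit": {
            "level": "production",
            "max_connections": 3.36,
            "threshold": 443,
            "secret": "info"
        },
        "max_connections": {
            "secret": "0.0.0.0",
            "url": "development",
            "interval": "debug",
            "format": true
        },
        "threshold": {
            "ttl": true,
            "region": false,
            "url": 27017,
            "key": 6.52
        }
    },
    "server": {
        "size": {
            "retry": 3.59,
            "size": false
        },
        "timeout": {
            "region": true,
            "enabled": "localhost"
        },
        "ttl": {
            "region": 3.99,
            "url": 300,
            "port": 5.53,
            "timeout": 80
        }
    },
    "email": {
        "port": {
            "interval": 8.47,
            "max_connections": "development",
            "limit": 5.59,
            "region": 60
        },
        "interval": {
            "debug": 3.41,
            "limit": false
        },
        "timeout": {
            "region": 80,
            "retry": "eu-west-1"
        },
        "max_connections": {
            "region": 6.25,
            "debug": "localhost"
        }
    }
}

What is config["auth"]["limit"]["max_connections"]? 3.36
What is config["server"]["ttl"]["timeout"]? 80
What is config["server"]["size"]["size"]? False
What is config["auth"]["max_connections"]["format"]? True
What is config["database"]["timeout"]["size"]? 60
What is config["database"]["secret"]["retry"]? "warning"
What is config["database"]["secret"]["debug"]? 3.95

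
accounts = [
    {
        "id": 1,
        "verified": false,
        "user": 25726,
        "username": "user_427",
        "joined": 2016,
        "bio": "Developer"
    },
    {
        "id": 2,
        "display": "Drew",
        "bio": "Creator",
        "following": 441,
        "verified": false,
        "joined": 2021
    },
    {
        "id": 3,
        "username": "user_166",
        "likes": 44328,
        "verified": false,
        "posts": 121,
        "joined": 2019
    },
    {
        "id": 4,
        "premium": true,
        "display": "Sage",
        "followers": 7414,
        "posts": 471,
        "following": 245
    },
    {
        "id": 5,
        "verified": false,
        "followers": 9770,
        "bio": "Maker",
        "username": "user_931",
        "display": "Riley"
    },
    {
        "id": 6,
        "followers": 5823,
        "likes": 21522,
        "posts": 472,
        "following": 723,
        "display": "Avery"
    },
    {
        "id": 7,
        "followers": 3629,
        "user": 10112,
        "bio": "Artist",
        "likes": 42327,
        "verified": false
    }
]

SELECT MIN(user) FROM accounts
10112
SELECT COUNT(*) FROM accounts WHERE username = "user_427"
1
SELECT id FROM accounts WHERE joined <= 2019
[1, 3]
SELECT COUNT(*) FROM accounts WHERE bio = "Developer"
1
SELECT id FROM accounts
[1, 2, 3, 4, 5, 6, 7]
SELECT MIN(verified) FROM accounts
False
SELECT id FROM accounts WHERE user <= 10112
[7]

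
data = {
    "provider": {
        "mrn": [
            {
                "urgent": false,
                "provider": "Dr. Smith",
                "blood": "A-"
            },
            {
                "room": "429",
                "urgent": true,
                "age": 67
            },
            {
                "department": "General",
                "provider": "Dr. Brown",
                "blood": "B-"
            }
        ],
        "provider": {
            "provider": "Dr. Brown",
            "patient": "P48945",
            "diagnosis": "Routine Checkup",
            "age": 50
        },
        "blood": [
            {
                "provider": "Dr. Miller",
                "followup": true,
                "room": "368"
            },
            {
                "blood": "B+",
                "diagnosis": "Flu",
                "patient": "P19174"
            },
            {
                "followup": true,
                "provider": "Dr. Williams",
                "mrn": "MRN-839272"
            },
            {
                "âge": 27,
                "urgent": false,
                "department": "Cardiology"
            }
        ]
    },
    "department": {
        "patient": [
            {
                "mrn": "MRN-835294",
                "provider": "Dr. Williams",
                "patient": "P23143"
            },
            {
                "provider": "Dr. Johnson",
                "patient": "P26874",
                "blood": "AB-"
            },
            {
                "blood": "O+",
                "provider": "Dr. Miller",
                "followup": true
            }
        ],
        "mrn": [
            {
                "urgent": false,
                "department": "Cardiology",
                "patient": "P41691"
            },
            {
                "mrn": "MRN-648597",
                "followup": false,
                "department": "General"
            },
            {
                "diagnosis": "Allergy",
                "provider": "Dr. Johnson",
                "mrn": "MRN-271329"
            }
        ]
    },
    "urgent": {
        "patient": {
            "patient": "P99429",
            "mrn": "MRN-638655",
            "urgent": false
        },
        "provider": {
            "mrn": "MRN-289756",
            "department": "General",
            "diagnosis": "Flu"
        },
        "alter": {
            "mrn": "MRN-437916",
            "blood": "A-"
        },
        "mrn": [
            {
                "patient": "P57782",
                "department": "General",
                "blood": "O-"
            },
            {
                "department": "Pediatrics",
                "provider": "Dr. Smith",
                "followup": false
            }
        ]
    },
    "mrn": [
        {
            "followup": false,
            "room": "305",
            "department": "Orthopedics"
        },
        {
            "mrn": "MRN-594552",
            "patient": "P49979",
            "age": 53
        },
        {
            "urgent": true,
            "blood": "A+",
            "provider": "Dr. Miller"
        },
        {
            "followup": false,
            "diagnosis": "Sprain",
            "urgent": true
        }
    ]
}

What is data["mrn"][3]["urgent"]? True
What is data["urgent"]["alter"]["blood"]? "A-"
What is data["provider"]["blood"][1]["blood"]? "B+"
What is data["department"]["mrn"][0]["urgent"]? False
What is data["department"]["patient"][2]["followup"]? True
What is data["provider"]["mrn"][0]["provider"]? "Dr. Smith"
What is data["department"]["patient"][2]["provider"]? "Dr. Miller"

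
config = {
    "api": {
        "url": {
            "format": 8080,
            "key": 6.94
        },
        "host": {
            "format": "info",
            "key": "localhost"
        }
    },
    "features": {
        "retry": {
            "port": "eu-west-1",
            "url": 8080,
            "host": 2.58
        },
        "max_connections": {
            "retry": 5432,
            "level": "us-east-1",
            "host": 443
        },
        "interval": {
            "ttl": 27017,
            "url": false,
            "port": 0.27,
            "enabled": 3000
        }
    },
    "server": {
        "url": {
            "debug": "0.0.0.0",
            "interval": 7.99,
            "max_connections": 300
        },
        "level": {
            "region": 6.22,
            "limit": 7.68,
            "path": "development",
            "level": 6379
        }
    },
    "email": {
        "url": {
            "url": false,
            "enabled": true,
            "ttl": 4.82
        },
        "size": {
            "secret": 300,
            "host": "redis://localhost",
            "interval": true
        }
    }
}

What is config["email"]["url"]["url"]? False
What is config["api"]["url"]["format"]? 8080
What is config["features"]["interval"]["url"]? False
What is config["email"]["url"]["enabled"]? True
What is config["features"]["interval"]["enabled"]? 3000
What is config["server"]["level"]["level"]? 6379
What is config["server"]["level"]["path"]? "development"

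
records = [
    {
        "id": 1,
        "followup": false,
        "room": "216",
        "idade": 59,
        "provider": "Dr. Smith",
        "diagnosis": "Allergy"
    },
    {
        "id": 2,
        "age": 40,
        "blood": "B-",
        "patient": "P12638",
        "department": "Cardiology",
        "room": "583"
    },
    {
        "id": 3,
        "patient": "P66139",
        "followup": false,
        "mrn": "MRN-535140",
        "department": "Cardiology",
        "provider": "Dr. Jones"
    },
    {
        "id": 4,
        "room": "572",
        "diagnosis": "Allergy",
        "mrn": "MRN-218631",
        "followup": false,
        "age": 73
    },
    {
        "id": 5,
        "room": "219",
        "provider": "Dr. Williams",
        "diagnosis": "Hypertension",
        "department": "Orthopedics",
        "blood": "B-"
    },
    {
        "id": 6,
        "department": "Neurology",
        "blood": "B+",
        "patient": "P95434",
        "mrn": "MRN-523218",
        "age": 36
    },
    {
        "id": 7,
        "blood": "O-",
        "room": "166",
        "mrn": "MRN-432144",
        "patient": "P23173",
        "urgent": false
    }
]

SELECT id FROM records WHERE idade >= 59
[1]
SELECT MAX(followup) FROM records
False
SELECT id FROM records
[1, 2, 3, 4, 5, 6, 7]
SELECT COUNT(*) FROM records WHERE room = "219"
1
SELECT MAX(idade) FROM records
59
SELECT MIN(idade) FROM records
59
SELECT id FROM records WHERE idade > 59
[]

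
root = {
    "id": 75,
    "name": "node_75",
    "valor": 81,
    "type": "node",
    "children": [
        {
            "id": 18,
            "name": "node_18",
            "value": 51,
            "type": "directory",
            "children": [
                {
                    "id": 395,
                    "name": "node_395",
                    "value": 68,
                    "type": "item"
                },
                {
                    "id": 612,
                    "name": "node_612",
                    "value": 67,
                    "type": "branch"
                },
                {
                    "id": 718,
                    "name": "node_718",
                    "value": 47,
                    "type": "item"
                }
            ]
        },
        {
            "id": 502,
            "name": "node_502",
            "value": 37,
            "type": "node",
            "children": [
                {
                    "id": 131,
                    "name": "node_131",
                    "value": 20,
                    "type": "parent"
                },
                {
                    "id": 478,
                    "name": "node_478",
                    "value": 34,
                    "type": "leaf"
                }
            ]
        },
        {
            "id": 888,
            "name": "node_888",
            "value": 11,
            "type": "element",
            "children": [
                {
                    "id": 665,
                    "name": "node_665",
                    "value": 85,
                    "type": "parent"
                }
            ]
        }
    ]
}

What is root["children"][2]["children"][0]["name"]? "node_665"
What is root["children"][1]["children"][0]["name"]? "node_131"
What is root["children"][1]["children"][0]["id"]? 131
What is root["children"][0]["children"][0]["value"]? 68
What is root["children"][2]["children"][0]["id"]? 665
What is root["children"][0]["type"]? "directory"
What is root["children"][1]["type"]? "node"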